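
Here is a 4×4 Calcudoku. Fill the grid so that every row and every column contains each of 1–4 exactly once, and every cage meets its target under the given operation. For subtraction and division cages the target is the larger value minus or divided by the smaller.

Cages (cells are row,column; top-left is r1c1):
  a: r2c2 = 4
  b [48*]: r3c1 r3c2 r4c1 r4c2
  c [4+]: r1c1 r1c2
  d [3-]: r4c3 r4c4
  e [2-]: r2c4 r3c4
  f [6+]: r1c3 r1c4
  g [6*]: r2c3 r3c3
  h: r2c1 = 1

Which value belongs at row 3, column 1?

4

H is a freebie, leaving r2c1 = 1.
A is a freebie, so r2c2 = 4.
Column 1 already has 1; hence r1c1 = 3.
Cage c needs two cells with sum 4, so r1c2 = 1.
In row 3, 1 can only go at r3c4, so r3c4 = 1.
Cage e needs two cells with difference 2; hence r2c4 = 3.
The two cells of cage d must have difference 3, which forces r4c3 = 1.
1 is placed in column 4, leaving r4c4 = 4.
Cage f needs two cells with sum 6, which forces r1c3 = 4.
4 is placed in column 4, leaving r1c4 = 2.
3 is placed in row 2, which forces r2c3 = 2.
Cage b needs product 48, which forces r3c1 = 4.
Cage b has product 48, leaving r3c2 = 2.
Cage g's pair has product 6, leaving r3c3 = 3.
Row 4 already has 4; hence r4c1 = 2.
The 4 cells of cage b must have product 48, leaving r4c2 = 3.
Filled in: 3 1 4 2 / 1 4 2 3 / 4 2 3 1 / 2 3 1 4.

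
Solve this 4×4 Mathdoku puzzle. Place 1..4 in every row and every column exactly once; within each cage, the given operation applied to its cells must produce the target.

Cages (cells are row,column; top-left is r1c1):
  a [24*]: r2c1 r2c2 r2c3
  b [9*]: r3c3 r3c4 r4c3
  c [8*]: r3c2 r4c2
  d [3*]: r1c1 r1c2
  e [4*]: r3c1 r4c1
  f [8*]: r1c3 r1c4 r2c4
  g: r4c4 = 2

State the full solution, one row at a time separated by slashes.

Cage b needs product 9, so r3c3 = 1.
Cage b has product 9; hence r3c4 = 3.
The 3 cells of cage b must have product 9, leaving r4c3 = 3.
Cage g is a single given cell, so r4c4 = 2.
The 3 cells of cage f must have product 8; hence r1c3 = 2.
Column 3 already has 2; hence r2c3 = 4.
4 is placed in row 2, which forces r2c4 = 1.
Row 3 already has 1, so r3c1 = 4.
Cage c's pair has product 8, which forces r3c2 = 2.
Cage e needs two cells with product 4, leaving r4c1 = 1.
Row 4 already has 2, leaving r4c2 = 4.
Column 1 already has 1, leaving r1c1 = 3.
Cage d needs two cells with product 3, so r1c2 = 1.
Column 4 now contains 1, so r1c4 = 4.
The 3 cells of cage a must have product 24, leaving r2c1 = 2.
Column 2 already has 2; hence r2c2 = 3.

3 1 2 4 / 2 3 4 1 / 4 2 1 3 / 1 4 3 2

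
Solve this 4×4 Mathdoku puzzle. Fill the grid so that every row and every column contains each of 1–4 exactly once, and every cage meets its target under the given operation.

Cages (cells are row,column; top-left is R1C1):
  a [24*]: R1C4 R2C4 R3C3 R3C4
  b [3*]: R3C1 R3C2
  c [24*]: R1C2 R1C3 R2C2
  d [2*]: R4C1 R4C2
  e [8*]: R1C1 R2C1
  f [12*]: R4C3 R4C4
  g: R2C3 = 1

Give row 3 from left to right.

3 1 4 2

G is a freebie, so R2C3 = 1.
In row 1, 1 can only go at R1C4, so R1C4 = 1.
Column 1 needs a 3, and only R3C1 is open for it.
The 4 cells of cage a must have product 24; hence R2C4 = 3.
3 is placed in row 3, which forces R3C2 = 1.
Column 2 now contains 1, leaving R4C2 = 2.
3 is placed in column 4, leaving R4C4 = 4.
Cage c has product 24, so R1C2 = 3.
Cage c has product 24; hence R1C3 = 2.
Column 2 already has 2; hence R2C2 = 4.
The 4 cells of cage a must have product 24, so R3C3 = 4.
4 is placed in column 4; hence R3C4 = 2.
2 is placed in row 4, so R4C1 = 1.
Row 4 now contains 4, leaving R4C3 = 3.
Row 1 already has 2, which forces R1C1 = 4.
4 is placed in row 2, leaving R2C1 = 2.
The full grid is 4 3 2 1 / 2 4 1 3 / 3 1 4 2 / 1 2 3 4.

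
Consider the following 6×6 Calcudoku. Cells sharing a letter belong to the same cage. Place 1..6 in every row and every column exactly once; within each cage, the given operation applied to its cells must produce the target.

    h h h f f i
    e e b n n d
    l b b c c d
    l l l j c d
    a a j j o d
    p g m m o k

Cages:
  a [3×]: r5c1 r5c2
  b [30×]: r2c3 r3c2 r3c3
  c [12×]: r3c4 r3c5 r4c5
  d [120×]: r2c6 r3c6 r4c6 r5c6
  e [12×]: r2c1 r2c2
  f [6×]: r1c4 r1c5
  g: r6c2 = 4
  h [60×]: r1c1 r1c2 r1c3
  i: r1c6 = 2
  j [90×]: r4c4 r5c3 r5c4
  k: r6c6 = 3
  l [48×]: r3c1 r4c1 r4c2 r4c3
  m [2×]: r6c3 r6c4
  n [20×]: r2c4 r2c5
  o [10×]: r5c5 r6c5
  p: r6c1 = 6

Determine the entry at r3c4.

4

Cage i is a single given cell, so r1c6 = 2.
P is a freebie, leaving r6c1 = 6.
G is a freebie, leaving r6c2 = 4.
Cage k is given; hence r6c6 = 3.
The only place for 2 in row 5 is r5c5.
Column 5 already has 2, which forces r6c5 = 5.
Cage n's pair has product 20; hence r2c4 = 5.
Column 5 already has 5, which forces r2c5 = 4.
4 is placed in row 2, so r2c1 = 2.
Cage e needs two cells with product 12, so r2c2 = 6.
6 is placed in row 2, leaving r2c6 = 1.
Cage j has product 90; hence r5c3 = 5.
1 is placed in row 2, so r2c3 = 3.
Cage b has product 30, which forces r3c2 = 5.
The 3 cells of cage b must have product 30, which forces r3c3 = 2.
Row 3 now contains 2; hence r3c4 = 4.
Row 3 now contains 4, leaving r3c6 = 6.
6 is placed in column 6, leaving r5c6 = 4.
Column 3 already has 2; hence r6c3 = 1.
Row 6 now contains 1, so r6c4 = 2.
The 3 cells of cage h must have product 60, which forces r1c1 = 5.
Column 2 now contains 5, leaving r1c2 = 3.
Column 3 already has 3, so r1c3 = 4.
Row 3 now contains 4, so r3c1 = 1.
Row 3 already has 1, so r3c5 = 3.
The 4 cells of cage l must have product 48, so r4c1 = 4.
The 4 cells of cage l must have product 48, leaving r4c2 = 2.
Cage l needs product 48, leaving r4c3 = 6.
6 is placed in row 4; hence r4c4 = 3.
Column 5 already has 3, so r4c5 = 1.
Column 6 already has 4, which forces r4c6 = 5.
Column 1 already has 1, so r5c1 = 3.
3 is placed in column 2, which forces r5c2 = 1.
3 is placed in column 4, so r5c4 = 6.
6 is placed in column 4, so r1c4 = 1.
1 is placed in column 5, so r1c5 = 6.
Completed grid: 5 3 4 1 6 2 / 2 6 3 5 4 1 / 1 5 2 4 3 6 / 4 2 6 3 1 5 / 3 1 5 6 2 4 / 6 4 1 2 5 3.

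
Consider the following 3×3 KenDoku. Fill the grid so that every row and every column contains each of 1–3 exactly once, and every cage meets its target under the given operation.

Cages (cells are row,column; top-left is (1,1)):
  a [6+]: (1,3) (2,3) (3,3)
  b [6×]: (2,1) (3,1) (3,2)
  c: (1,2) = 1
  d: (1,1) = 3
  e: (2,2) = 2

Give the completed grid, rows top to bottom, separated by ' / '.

3 1 2 / 1 2 3 / 2 3 1

Cage d is given, leaving (1,1) = 3.
Cage c is given, so (1,2) = 1.
Row 1 already has 1; hence (1,3) = 2.
Cage e is a single given cell, leaving (2,2) = 2.
Column 2 now contains 2, which forces (3,2) = 3.
3 is placed in row 3; hence (3,3) = 1.
2 is placed in row 2, leaving (2,1) = 1.
Column 3 already has 1, so (2,3) = 3.
1 is placed in row 3, leaving (3,1) = 2.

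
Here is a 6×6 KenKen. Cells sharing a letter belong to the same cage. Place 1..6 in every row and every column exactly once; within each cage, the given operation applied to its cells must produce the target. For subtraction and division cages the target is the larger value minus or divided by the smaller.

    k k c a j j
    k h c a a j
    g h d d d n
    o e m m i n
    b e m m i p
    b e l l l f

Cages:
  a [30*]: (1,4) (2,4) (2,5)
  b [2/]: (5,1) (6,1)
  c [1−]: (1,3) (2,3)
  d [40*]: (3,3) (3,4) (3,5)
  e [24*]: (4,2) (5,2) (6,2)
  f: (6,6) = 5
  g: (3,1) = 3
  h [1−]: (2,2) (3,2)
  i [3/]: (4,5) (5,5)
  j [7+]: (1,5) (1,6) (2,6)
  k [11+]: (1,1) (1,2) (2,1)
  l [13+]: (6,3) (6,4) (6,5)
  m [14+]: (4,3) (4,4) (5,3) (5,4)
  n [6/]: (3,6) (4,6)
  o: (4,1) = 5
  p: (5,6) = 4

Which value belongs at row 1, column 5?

2

Cage g is a single given cell, so (3,1) = 3.
O is a freebie, so (4,1) = 5.
Cage p is given, which forces (5,6) = 4.
Cage f is a single given cell; hence (6,6) = 5.
The 3 cells of cage j must have sum 7, which forces (1,5) = 2.
Cage j needs sum 7; hence (1,6) = 3.
The 3 cells of cage j must have sum 7, so (2,6) = 2.
In row 3, 1 can only go at (3,6), so (3,6) = 1.
1 is placed in column 6, leaving (4,6) = 6.
In row 3, 6 can only go at (3,2), so (3,2) = 6.
Cage h's pair has difference 1, so (2,2) = 5.
The 3 cells of cage a must have product 30, so (1,4) = 5.
Row 1 now contains 5, which forces (1,3) = 4.
The two cells of cage c must have difference 1, leaving (2,3) = 3.
Column 3 now contains 3; hence (6,3) = 6.
Cage k has sum 11, leaving (1,1) = 6.
Row 1 now contains 4, which forces (1,2) = 1.
The 3 cells of cage k must have sum 11; hence (2,1) = 4.
Cage m has sum 14; hence (5,3) = 5.
Column 3 now contains 5, leaving (3,3) = 2.
Cage d has product 40, leaving (3,4) = 4.
The 3 cells of cage d must have product 40, leaving (3,5) = 5.
2 is placed in column 3; hence (4,3) = 1.
Row 4 already has 1; hence (4,4) = 2.
Row 4 already has 1, which forces (4,5) = 3.
Column 5 now contains 3, so (5,5) = 1.
Column 4 already has 4, which forces (6,4) = 3.
Column 5 now contains 3, leaving (6,5) = 4.
The 3 cells of cage a must have product 30, leaving (2,4) = 1.
Column 5 now contains 1, leaving (2,5) = 6.
Row 4 now contains 3, leaving (4,2) = 4.
Row 5 already has 1; hence (5,1) = 2.
Cage e needs product 24; hence (5,2) = 3.
3 is placed in column 4, which forces (5,4) = 6.
The two cells of cage b must have quotient 2, which forces (6,1) = 1.
Row 6 now contains 4, so (6,2) = 2.
The full grid is 6 1 4 5 2 3 / 4 5 3 1 6 2 / 3 6 2 4 5 1 / 5 4 1 2 3 6 / 2 3 5 6 1 4 / 1 2 6 3 4 5.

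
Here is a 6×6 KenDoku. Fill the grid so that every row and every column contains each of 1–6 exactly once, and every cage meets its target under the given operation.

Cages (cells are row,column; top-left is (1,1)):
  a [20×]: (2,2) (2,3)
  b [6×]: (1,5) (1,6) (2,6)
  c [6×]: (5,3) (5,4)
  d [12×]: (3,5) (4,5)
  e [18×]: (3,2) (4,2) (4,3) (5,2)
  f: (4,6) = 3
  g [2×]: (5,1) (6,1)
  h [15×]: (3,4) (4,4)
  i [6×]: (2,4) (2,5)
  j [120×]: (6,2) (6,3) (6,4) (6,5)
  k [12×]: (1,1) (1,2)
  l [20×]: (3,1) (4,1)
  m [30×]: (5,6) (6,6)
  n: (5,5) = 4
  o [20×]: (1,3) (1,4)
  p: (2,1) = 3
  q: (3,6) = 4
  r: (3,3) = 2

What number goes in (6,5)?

Cage p is a single given cell, so (2,1) = 3.
Cage r is given, which forces (3,3) = 2.
Q is a freebie, so (3,6) = 4.
Cage f is a single given cell, so (4,6) = 3.
Cage n is given; hence (5,5) = 4.
Row 3 already has 4; hence (3,1) = 5.
The two cells of cage h must have product 15; hence (3,4) = 3.
The two cells of cage d must have product 12, leaving (3,5) = 6.
Cage l's pair has product 20, which forces (4,1) = 4.
Cage e needs product 18, which forces (4,2) = 6.
Row 4 already has 3, so (4,3) = 1.
Row 4 already has 3; hence (4,4) = 5.
The two cells of cage d must have product 12, so (4,5) = 2.
The two cells of cage k must have product 12, which forces (1,1) = 6.
The two cells of cage k must have product 12, which forces (1,2) = 2.
Cage o needs two cells with product 20, leaving (1,3) = 5.
Column 4 now contains 5, so (1,4) = 4.
Row 1 now contains 2; hence (1,6) = 1.
Column 3 now contains 5, which forces (2,3) = 4.
Cage i needs two cells with product 6, leaving (2,4) = 6.
6 is placed in column 5, leaving (2,5) = 1.
Column 6 already has 1, so (2,6) = 2.
Row 3 already has 3, leaving (3,2) = 1.
Cage e needs product 18, which forces (5,2) = 3.
3 is placed in row 5, which forces (5,3) = 6.
6 is placed in row 5, leaving (5,6) = 5.
Column 3 already has 6, leaving (6,3) = 3.
3 is placed in row 6, which forces (6,5) = 5.
Column 6 already has 5, leaving (6,6) = 6.
Row 1 already has 1, leaving (1,5) = 3.
4 is placed in row 2, which forces (2,2) = 5.
Cage c needs two cells with product 6, leaving (5,4) = 1.
Row 6 now contains 5, so (6,2) = 4.
Cage j has product 120, which forces (6,4) = 2.
Row 5 already has 1; hence (5,1) = 2.
2 is placed in row 6; hence (6,1) = 1.
The full grid is 6 2 5 4 3 1 / 3 5 4 6 1 2 / 5 1 2 3 6 4 / 4 6 1 5 2 3 / 2 3 6 1 4 5 / 1 4 3 2 5 6.

5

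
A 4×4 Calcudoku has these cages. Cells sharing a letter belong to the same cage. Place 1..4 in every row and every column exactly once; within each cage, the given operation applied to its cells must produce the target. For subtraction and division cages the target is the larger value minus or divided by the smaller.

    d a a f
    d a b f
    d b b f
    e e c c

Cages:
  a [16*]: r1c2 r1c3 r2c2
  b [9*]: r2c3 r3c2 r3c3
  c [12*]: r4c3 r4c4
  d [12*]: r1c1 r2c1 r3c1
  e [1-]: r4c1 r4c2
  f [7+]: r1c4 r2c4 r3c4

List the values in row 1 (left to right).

The 3 cells of cage b must have product 9; hence r2c3 = 3.
The 3 cells of cage b must have product 9, leaving r3c2 = 3.
The 3 cells of cage b must have product 9; hence r3c3 = 1.
Column 3 now contains 3, leaving r4c3 = 4.
Row 4 now contains 4, which forces r4c4 = 3.
Cage d has product 12, leaving r1c1 = 3.
Cage a has product 16; hence r1c2 = 4.
4 is placed in column 3, which forces r1c3 = 2.
2 is placed in row 1; hence r1c4 = 1.
Cage d needs product 12, so r2c1 = 1.
The 3 cells of cage a must have product 16, leaving r2c2 = 2.
Row 2 already has 2; hence r2c4 = 4.
1 is placed in row 3, leaving r3c1 = 4.
Column 4 now contains 4, which forces r3c4 = 2.
1 is placed in column 1, leaving r4c1 = 2.
2 is placed in column 2, so r4c2 = 1.
Filled in: 3 4 2 1 / 1 2 3 4 / 4 3 1 2 / 2 1 4 3.

3 4 2 1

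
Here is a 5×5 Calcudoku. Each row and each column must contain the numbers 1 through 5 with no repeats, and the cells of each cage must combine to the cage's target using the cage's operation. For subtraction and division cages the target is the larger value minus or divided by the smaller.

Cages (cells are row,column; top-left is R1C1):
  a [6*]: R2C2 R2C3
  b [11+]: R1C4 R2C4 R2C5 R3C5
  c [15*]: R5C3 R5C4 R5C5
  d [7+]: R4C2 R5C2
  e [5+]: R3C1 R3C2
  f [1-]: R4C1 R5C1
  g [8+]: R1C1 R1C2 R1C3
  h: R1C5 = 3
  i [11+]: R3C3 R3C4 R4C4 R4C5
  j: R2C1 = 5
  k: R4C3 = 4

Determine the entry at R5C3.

Cage h is a single given cell, leaving R1C5 = 3.
Cage j is a single given cell, so R2C1 = 5.
Cage k is given; hence R4C3 = 4.
Row 1 needs a 4, and only R1C4 is open for it.
Row 2 needs a 4, and only R2C5 is open for it.
In row 2, 1 can only go at R2C4, so R2C4 = 1.
Cage b has sum 11, which forces R3C5 = 2.
The 4 cells of cage i must have sum 11, which forces R4C4 = 2.
Column 1 needs a 3, and only R4C1 is open for it.
Row 4 now contains 3, so R4C2 = 5.
5 is placed in row 4, which forces R4C5 = 1.
Cage d needs two cells with sum 7, leaving R5C2 = 2.
Column 5 already has 1, so R5C5 = 5.
Cage g has sum 8, which forces R1C1 = 2.
Column 2 already has 2, so R1C2 = 1.
Cage g needs sum 8, leaving R1C3 = 5.
Column 2 already has 2, leaving R2C2 = 3.
The two cells of cage a must have product 6, leaving R2C3 = 2.
1 is placed in column 2, so R3C2 = 4.
5 is placed in column 3; hence R3C3 = 3.
Row 3 now contains 3; hence R3C4 = 5.
Row 5 now contains 2, so R5C1 = 4.
Cage c needs product 15, which forces R5C3 = 1.
Row 5 already has 5; hence R5C4 = 3.
4 is placed in row 3, so R3C1 = 1.
Completed grid: 2 1 5 4 3 / 5 3 2 1 4 / 1 4 3 5 2 / 3 5 4 2 1 / 4 2 1 3 5.

1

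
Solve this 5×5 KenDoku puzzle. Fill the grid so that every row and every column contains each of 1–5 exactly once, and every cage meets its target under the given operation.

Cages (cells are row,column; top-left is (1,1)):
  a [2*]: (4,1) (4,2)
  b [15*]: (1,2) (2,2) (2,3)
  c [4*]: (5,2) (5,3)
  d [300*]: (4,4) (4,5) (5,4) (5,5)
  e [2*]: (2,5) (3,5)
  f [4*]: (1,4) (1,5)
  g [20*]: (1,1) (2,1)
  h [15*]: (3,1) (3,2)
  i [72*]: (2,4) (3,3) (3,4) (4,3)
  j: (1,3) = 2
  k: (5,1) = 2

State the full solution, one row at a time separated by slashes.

Cage j is a single given cell, so (1,3) = 2.
Cage k is given; hence (5,1) = 2.
2 is placed in column 1, so (4,1) = 1.
The two cells of cage a must have product 2, which forces (4,2) = 2.
Row 1 needs a 3, and only (1,2) is open for it.
Cage h's pair has product 15, so (3,1) = 3.
Column 2 already has 3; hence (3,2) = 5.
3 is placed in row 3, so (3,3) = 4.
3 is placed in row 3, so (3,4) = 2.
2 is placed in row 3; hence (3,5) = 1.
Column 3 now contains 4, leaving (4,3) = 3.
Column 3 now contains 4, which forces (5,3) = 1.
The two cells of cage f must have product 4; hence (1,4) = 1.
Column 5 already has 1, so (1,5) = 4.
5 is placed in column 2, so (2,2) = 1.
Column 3 already has 1, which forces (2,3) = 5.
2 is placed in column 4, which forces (2,4) = 3.
Column 5 already has 1, leaving (2,5) = 2.
4 is placed in column 5, so (4,5) = 5.
1 is placed in row 5, so (5,2) = 4.
Column 4 now contains 3, so (5,4) = 5.
5 is placed in column 5, which forces (5,5) = 3.
Row 1 now contains 4; hence (1,1) = 5.
Row 2 already has 5, which forces (2,1) = 4.
Row 4 already has 5; hence (4,4) = 4.

5 3 2 1 4 / 4 1 5 3 2 / 3 5 4 2 1 / 1 2 3 4 5 / 2 4 1 5 3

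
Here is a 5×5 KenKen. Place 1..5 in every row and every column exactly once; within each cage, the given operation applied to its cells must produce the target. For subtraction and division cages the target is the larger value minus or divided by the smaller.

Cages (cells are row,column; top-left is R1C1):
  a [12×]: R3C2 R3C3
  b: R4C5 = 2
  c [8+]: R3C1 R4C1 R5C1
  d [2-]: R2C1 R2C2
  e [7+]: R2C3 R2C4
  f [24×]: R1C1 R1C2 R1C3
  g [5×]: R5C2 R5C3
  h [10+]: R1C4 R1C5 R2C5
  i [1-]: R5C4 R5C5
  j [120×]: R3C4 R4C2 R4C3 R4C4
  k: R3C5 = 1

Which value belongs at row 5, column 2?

K is a freebie, leaving R3C5 = 1.
Cage b is a single given cell, so R4C5 = 2.
Cage j needs product 120, leaving R3C4 = 2.
Row 1 needs a 1, and only R1C4 is open for it.
Row 1 needs a 5, and only R1C5 is open for it.
Column 5 now contains 5, so R2C5 = 4.
Column 5 already has 4; hence R5C5 = 3.
Cage e needs two cells with sum 7, which forces R2C3 = 2.
Cage e needs two cells with sum 7; hence R2C4 = 5.
The two cells of cage i must have difference 1, so R5C4 = 4.
Column 4 now contains 4, so R4C4 = 3.
In row 3, 5 can only go at R3C1, so R3C1 = 5.
Cage c needs sum 8; hence R4C1 = 1.
Cage c needs sum 8; hence R5C1 = 2.
The 3 cells of cage f must have product 24; hence R1C2 = 2.
1 is placed in column 1, leaving R2C1 = 3.
Cage d needs two cells with difference 2, so R2C2 = 1.
Column 2 already has 1, so R5C2 = 5.
Row 5 now contains 5; hence R5C3 = 1.
3 is placed in column 1, leaving R1C1 = 4.
The 3 cells of cage f must have product 24, leaving R1C3 = 3.
3 is placed in column 3, so R3C3 = 4.
Column 2 now contains 5, so R4C2 = 4.
The 4 cells of cage j must have product 120, so R4C3 = 5.
Row 3 already has 4, which forces R3C2 = 3.
Filled in: 4 2 3 1 5 / 3 1 2 5 4 / 5 3 4 2 1 / 1 4 5 3 2 / 2 5 1 4 3.

5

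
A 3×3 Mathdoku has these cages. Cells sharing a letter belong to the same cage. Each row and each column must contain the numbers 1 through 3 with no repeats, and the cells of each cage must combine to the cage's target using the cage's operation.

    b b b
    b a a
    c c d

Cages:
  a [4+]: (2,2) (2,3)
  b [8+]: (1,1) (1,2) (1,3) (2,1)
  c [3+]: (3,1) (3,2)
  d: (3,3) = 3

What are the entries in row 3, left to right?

Cage b has sum 8; hence (2,1) = 2.
Column 1 now contains 2, so (3,1) = 1.
Row 3 now contains 1; hence (3,2) = 2.
Cage d is given, which forces (3,3) = 3.
Column 1 now contains 1, so (1,1) = 3.
Cage b needs sum 8, so (1,2) = 1.
Cage b has sum 8; hence (1,3) = 2.
Cage a's pair has sum 4, leaving (2,2) = 3.
Column 3 now contains 3, so (2,3) = 1.
Filled in: 3 1 2 / 2 3 1 / 1 2 3.

1 2 3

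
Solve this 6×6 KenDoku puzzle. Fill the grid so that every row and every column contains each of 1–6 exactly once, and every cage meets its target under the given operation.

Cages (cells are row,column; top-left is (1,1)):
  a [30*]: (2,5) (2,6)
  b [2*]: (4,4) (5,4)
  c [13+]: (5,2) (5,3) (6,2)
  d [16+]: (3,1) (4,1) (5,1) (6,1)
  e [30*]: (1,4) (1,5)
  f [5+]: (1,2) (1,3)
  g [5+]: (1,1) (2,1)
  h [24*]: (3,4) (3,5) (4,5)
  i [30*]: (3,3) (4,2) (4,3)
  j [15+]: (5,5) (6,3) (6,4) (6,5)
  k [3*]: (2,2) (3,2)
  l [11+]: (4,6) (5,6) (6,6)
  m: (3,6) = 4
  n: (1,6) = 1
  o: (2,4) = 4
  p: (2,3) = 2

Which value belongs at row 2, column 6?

5

Cage n is a single given cell, which forces (1,6) = 1.
P is a freebie; hence (2,3) = 2.
O is a freebie, which forces (2,4) = 4.
Cage m is a single given cell, leaving (3,6) = 4.
Cage f's pair has sum 5, so (1,2) = 2.
Cage f needs two cells with sum 5, leaving (1,3) = 3.
2 is placed in row 1; hence (1,1) = 4.
Cage g needs two cells with sum 5, which forces (2,1) = 1.
Row 2 now contains 1, leaving (2,2) = 3.
Column 2 now contains 3, which forces (3,2) = 1.
Cage i has product 30, so (4,3) = 1.
Row 4 now contains 1, leaving (4,4) = 2.
Row 4 now contains 2; hence (4,5) = 4.
The 3 cells of cage c must have sum 13, which forces (5,2) = 5.
Cage c has sum 13, so (5,3) = 4.
2 is placed in column 4, leaving (5,4) = 1.
The 3 cells of cage c must have sum 13, leaving (6,2) = 4.
Cage i needs product 30, which forces (3,3) = 5.
2 is placed in column 4, so (3,4) = 3.
Cage h has product 24, so (3,5) = 2.
Column 2 now contains 5, so (4,2) = 6.
Row 4 already has 6, leaving (4,6) = 3.
5 is placed in column 3; hence (6,3) = 6.
6 is placed in row 6, so (6,4) = 5.
Cage j needs sum 15, leaving (6,5) = 1.
6 is placed in row 6, which forces (6,6) = 2.
5 is placed in column 4, leaving (1,4) = 6.
Cage e's pair has product 30; hence (1,5) = 5.
5 is placed in column 5, so (2,5) = 6.
Row 2 already has 6; hence (2,6) = 5.
2 is placed in row 3, so (3,1) = 6.
3 is placed in row 4; hence (4,1) = 5.
Cage d has sum 16, leaving (5,1) = 2.
The 4 cells of cage j must have sum 15, so (5,5) = 3.
Column 6 already has 2, which forces (5,6) = 6.
Row 6 already has 2, which forces (6,1) = 3.
The full grid is 4 2 3 6 5 1 / 1 3 2 4 6 5 / 6 1 5 3 2 4 / 5 6 1 2 4 3 / 2 5 4 1 3 6 / 3 4 6 5 1 2.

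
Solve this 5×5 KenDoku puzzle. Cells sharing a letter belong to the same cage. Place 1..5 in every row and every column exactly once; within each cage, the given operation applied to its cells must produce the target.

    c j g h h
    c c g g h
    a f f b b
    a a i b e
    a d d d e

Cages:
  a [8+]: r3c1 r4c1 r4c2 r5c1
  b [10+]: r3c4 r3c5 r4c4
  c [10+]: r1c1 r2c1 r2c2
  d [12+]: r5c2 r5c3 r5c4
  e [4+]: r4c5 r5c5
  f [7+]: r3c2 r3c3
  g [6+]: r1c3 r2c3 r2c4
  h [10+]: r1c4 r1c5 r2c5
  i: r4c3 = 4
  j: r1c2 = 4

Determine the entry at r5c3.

5

Cage j is a single given cell, leaving r1c2 = 4.
I is a freebie, leaving r4c3 = 4.
Cage d has sum 12, which forces r5c4 = 4.
In row 4, 5 can only go at r4c4, so r4c4 = 5.
Row 5 needs a 2, and only r5c1 is open for it.
The 4 cells of cage a must have sum 8; hence r4c2 = 2.
Cage c has sum 10, leaving r2c1 = 4.
2 is placed in column 2, so r3c2 = 5.
Cage f needs two cells with sum 7, so r3c3 = 2.
Column 2 now contains 5, leaving r5c2 = 3.
Row 5 now contains 3, leaving r5c3 = 5.
Row 5 now contains 3; hence r5c5 = 1.
Cage c needs sum 10, which forces r1c1 = 5.
Column 2 now contains 3, which forces r2c2 = 1.
Row 2 already has 1; hence r2c3 = 3.
The 3 cells of cage g must have sum 6, leaving r2c4 = 2.
Row 2 now contains 2, which forces r2c5 = 5.
Cage b has sum 10, so r3c4 = 1.
Cage b needs sum 10, leaving r3c5 = 4.
1 is placed in column 5, leaving r4c5 = 3.
Column 3 now contains 3, which forces r1c3 = 1.
Column 4 already has 2, so r1c4 = 3.
Column 5 already has 3; hence r1c5 = 2.
Row 3 already has 1, so r3c1 = 3.
Row 4 now contains 3, so r4c1 = 1.
Filled in: 5 4 1 3 2 / 4 1 3 2 5 / 3 5 2 1 4 / 1 2 4 5 3 / 2 3 5 4 1.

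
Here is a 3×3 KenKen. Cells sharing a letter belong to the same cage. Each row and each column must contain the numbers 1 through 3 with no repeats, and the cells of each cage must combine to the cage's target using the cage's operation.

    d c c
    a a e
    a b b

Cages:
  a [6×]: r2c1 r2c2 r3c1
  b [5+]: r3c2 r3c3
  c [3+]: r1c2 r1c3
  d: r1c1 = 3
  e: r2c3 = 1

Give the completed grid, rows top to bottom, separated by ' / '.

3 1 2 / 2 3 1 / 1 2 3

D is a freebie; hence r1c1 = 3.
Cage e is given, so r2c3 = 1.
Cage c needs two cells with sum 3, so r1c2 = 1.
Column 3 now contains 1, leaving r1c3 = 2.
Row 2 already has 1; hence r2c1 = 2.
Cage a has product 6, so r2c2 = 3.
Cage a needs product 6, so r3c1 = 1.
3 is placed in column 2, leaving r3c2 = 2.
2 is placed in column 3, which forces r3c3 = 3.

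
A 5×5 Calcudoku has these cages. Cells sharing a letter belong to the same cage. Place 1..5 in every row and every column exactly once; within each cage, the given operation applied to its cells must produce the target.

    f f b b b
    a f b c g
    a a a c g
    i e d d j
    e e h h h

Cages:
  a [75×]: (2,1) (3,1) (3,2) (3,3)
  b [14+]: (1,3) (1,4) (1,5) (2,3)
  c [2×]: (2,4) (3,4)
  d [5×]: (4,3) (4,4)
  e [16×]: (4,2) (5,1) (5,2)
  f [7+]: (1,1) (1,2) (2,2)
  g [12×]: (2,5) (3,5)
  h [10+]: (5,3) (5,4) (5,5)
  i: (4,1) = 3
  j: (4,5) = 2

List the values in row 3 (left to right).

1 5 3 2 4

Cage a needs product 75, leaving (2,1) = 5.
Cage i is given; hence (4,1) = 3.
Cage j is given; hence (4,5) = 2.
3 is placed in column 1, so (3,1) = 1.
Row 3 already has 1, leaving (3,4) = 2.
Row 4 now contains 2, so (4,2) = 4.
The 3 cells of cage e must have product 16, which forces (5,1) = 4.
Cage e has product 16; hence (5,2) = 1.
Column 1 now contains 4, so (1,1) = 2.
Cage f needs sum 7, leaving (1,2) = 3.
1 is placed in column 2, which forces (2,2) = 2.
Column 4 now contains 2, so (2,4) = 1.
3 is placed in column 2, which forces (3,2) = 5.
5 is placed in row 3, which forces (3,3) = 3.
Row 3 now contains 3, so (3,5) = 4.
1 is placed in column 4, which forces (4,4) = 5.
Cage h has sum 10, so (5,3) = 2.
Column 4 now contains 5; hence (5,4) = 3.
3 is placed in row 5, so (5,5) = 5.
The 4 cells of cage b must have sum 14, which forces (1,3) = 5.
Column 4 now contains 5; hence (1,4) = 4.
Column 5 already has 5, which forces (1,5) = 1.
Column 3 now contains 3; hence (2,3) = 4.
Column 5 now contains 4, leaving (2,5) = 3.
Row 4 already has 5, leaving (4,3) = 1.
Filled in: 2 3 5 4 1 / 5 2 4 1 3 / 1 5 3 2 4 / 3 4 1 5 2 / 4 1 2 3 5.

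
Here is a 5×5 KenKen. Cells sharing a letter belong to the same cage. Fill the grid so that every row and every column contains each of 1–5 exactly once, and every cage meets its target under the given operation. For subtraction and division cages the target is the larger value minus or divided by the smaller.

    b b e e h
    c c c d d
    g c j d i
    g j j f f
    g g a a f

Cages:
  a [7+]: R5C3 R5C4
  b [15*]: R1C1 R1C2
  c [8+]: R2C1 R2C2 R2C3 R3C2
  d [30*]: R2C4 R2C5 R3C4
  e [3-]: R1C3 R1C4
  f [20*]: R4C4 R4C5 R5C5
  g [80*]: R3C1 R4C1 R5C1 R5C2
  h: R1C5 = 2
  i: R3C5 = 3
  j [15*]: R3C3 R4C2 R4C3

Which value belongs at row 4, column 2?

Cage h is a single given cell; hence R1C5 = 2.
Cage i is given, so R3C5 = 3.
The 3 cells of cage d must have product 30, leaving R2C4 = 3.
Column 5 now contains 3, leaving R2C5 = 5.
The 3 cells of cage d must have product 30, leaving R3C4 = 2.
Row 3 now contains 2; hence R3C2 = 1.
1 is placed in row 3, so R3C3 = 5.
Cage f needs product 20; hence R4C4 = 5.
Column 4 already has 5, which forces R5C4 = 4.
Row 5 now contains 4, so R5C5 = 1.
Cage e needs two cells with difference 3, which forces R1C3 = 4.
Column 4 now contains 4, which forces R1C4 = 1.
Row 3 now contains 5, so R3C1 = 4.
Cage g needs product 80, which forces R4C1 = 2.
Row 4 already has 5, leaving R4C2 = 3.
The 3 cells of cage j must have product 15, leaving R4C3 = 1.
Column 5 now contains 1, so R4C5 = 4.
Row 5 already has 1; hence R5C1 = 5.
Row 5 now contains 4, which forces R5C2 = 2.
The two cells of cage a must have sum 7, leaving R5C3 = 3.
Column 1 already has 5, leaving R1C1 = 3.
Column 2 now contains 3, so R1C2 = 5.
Column 1 already has 2; hence R2C1 = 1.
2 is placed in column 2, so R2C2 = 4.
Column 3 now contains 1, which forces R2C3 = 2.
Completed grid: 3 5 4 1 2 / 1 4 2 3 5 / 4 1 5 2 3 / 2 3 1 5 4 / 5 2 3 4 1.

3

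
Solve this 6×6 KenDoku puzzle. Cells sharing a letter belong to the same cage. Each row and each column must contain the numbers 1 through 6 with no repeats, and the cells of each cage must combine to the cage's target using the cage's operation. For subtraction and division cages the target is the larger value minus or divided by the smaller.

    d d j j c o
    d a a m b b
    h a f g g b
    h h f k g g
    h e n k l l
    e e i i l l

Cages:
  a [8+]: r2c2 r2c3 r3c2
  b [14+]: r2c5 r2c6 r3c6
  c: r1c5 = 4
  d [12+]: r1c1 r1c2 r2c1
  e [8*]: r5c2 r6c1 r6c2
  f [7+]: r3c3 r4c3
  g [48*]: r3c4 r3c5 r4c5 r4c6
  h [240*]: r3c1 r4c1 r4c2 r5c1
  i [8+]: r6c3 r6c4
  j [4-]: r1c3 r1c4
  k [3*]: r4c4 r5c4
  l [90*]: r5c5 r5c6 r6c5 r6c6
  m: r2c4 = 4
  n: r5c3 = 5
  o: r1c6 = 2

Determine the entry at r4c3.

C is a freebie, leaving r1c5 = 4.
O is a freebie, so r1c6 = 2.
M is a freebie, leaving r2c4 = 4.
N is a freebie, which forces r5c3 = 5.
The two cells of cage j must have difference 4, leaving r1c3 = 1.
Cage j's pair has difference 4; hence r1c4 = 5.
Cage g needs product 48; hence r4c6 = 4.
Row 1 already has 5, which forces r1c1 = 6.
Cage d has sum 12, leaving r1c2 = 3.
Cage d has sum 12, which forces r2c1 = 3.
3 is placed in row 2, which forces r2c3 = 2.
The two cells of cage f must have sum 7, so r3c3 = 4.
Cage f needs two cells with sum 7, leaving r4c3 = 3.
Row 4 now contains 3, which forces r4c4 = 1.
1 is placed in column 4; hence r5c4 = 3.
2 is placed in column 3, which forces r6c3 = 6.
Row 6 now contains 6, so r6c4 = 2.
Column 4 already has 2; hence r3c4 = 6.
The 4 cells of cage g must have product 48; hence r3c5 = 1.
Cage b needs sum 14, which forces r3c6 = 3.
Cage h has product 240, so r4c2 = 6.
Cage g needs product 48; hence r4c5 = 2.
Cage h needs product 240, so r5c1 = 4.
The 3 cells of cage e must have product 8, leaving r5c2 = 2.
1 is placed in column 5, so r5c5 = 6.
6 is placed in row 5, leaving r5c6 = 1.
Column 1 now contains 4, leaving r6c1 = 1.
Row 6 now contains 1; hence r6c2 = 4.
Column 6 now contains 3, which forces r6c6 = 5.
The 3 cells of cage a must have sum 8; hence r2c2 = 1.
6 is placed in column 5, which forces r2c5 = 5.
Column 6 already has 5, so r2c6 = 6.
Cage h needs product 240, so r3c1 = 2.
Row 3 now contains 1, which forces r3c2 = 5.
Row 4 already has 2, which forces r4c1 = 5.
5 is placed in row 6, which forces r6c5 = 3.
Completed grid: 6 3 1 5 4 2 / 3 1 2 4 5 6 / 2 5 4 6 1 3 / 5 6 3 1 2 4 / 4 2 5 3 6 1 / 1 4 6 2 3 5.

3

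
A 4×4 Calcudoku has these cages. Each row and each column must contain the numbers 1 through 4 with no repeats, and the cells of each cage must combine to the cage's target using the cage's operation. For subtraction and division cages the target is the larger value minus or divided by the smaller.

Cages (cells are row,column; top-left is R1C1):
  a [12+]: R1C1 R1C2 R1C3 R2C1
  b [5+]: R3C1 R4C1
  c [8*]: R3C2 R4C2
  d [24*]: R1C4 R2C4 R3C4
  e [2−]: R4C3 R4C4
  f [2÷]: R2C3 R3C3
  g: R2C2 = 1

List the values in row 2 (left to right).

Cage g is given, leaving R2C2 = 1.
Column 2 needs a 3, and only R1C2 is open for it.
In row 1, 1 can only go at R1C1, so R1C1 = 1.
Cage a has sum 12, so R1C3 = 4.
Row 1 now contains 4, so R1C4 = 2.
Cage a has sum 12; hence R2C1 = 4.
4 is placed in column 3; hence R2C3 = 2.
Row 2 already has 4; hence R2C4 = 3.
Column 3 now contains 2; hence R3C3 = 1.
Column 4 already has 3, so R3C4 = 4.
Column 3 already has 1; hence R4C3 = 3.
4 is placed in column 4; hence R4C4 = 1.
The two cells of cage b must have sum 5, so R3C1 = 3.
Row 3 now contains 4, leaving R3C2 = 2.
3 is placed in row 4, so R4C1 = 2.
Cage c's pair has product 8, which forces R4C2 = 4.
The full grid is 1 3 4 2 / 4 1 2 3 / 3 2 1 4 / 2 4 3 1.

4 1 2 3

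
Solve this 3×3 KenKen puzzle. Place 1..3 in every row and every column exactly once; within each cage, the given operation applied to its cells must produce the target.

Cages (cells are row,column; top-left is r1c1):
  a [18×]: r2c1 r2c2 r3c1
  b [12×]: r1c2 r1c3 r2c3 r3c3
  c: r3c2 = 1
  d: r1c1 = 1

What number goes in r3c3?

Cage d is given; hence r1c1 = 1.
Cage b has product 12, so r1c2 = 2.
Row 1 now contains 1, leaving r1c3 = 3.
Cage a needs product 18, so r2c1 = 2.
The 3 cells of cage a must have product 18, so r2c2 = 3.
2 is placed in row 2, which forces r2c3 = 1.
Cage a needs product 18, so r3c1 = 3.
Cage c is given; hence r3c2 = 1.
1 is placed in column 3, leaving r3c3 = 2.
Filled in: 1 2 3 / 2 3 1 / 3 1 2.

2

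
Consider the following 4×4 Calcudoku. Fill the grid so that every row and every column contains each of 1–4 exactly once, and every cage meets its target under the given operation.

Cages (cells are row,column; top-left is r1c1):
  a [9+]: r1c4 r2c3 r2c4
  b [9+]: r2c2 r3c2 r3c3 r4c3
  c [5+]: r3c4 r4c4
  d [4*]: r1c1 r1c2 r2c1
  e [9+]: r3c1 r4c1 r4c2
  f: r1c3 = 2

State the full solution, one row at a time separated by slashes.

4 1 2 3 / 1 3 4 2 / 3 2 1 4 / 2 4 3 1

Cage f is a single given cell, leaving r1c3 = 2.
Cage d needs product 4, which forces r1c1 = 4.
2 is placed in row 1, which forces r1c2 = 1.
Row 1 already has 4; hence r1c4 = 3.
Cage d needs product 4, so r2c1 = 1.
1 is placed in row 2; hence r2c4 = 2.
The 4 cells of cage b must have sum 9, which forces r2c2 = 3.
The 3 cells of cage a must have sum 9, leaving r2c3 = 4.
Cage b needs sum 9; hence r3c2 = 2.
The 3 cells of cage e must have sum 9; hence r4c2 = 4.
4 is placed in row 4, which forces r4c4 = 1.
2 is placed in row 3, so r3c1 = 3.
The 4 cells of cage b must have sum 9, leaving r3c3 = 1.
Column 4 already has 1, so r3c4 = 4.
Cage e has sum 9; hence r4c1 = 2.
1 is placed in row 4; hence r4c3 = 3.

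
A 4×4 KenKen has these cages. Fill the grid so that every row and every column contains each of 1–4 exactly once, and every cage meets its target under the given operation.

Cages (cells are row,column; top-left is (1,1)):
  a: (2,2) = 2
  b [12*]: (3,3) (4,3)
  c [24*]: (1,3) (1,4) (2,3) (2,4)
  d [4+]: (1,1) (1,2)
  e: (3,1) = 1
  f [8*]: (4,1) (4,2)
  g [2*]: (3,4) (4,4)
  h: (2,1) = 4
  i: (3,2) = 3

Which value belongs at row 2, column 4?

3

H is a freebie, which forces (2,1) = 4.
Cage a is given, so (2,2) = 2.
Cage e is given, leaving (3,1) = 1.
Cage i is given; hence (3,2) = 3.
Row 3 now contains 3, which forces (3,3) = 4.
1 is placed in row 3, leaving (3,4) = 2.
Column 1 already has 4; hence (4,1) = 2.
Column 2 now contains 2; hence (4,2) = 4.
4 is placed in column 3, so (4,3) = 3.
2 is placed in column 4, leaving (4,4) = 1.
1 is placed in column 1, which forces (1,1) = 3.
Column 2 already has 3; hence (1,2) = 1.
The 4 cells of cage c must have product 24, which forces (1,3) = 2.
Cage c needs product 24, which forces (1,4) = 4.
Column 3 already has 3; hence (2,3) = 1.
Column 4 now contains 1, leaving (2,4) = 3.
The full grid is 3 1 2 4 / 4 2 1 3 / 1 3 4 2 / 2 4 3 1.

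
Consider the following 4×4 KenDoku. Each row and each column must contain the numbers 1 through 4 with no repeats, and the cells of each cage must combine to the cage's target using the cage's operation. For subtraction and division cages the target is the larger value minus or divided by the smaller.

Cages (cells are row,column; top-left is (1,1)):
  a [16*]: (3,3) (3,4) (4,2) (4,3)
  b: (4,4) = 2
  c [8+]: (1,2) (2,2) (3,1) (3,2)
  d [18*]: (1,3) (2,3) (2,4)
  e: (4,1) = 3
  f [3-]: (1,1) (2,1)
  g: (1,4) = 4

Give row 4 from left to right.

3 4 1 2

Cage d has product 18, leaving (1,3) = 3.
G is a freebie; hence (1,4) = 4.
Cage d has product 18, leaving (2,3) = 2.
The 3 cells of cage d must have product 18, leaving (2,4) = 3.
E is a freebie; hence (4,1) = 3.
Cage b is a single given cell, so (4,4) = 2.
4 is placed in row 1; hence (1,1) = 1.
1 is placed in row 1, which forces (1,2) = 2.
Cage f's pair has difference 3, so (2,1) = 4.
Row 2 now contains 4; hence (2,2) = 1.
Column 1 already has 1; hence (3,1) = 2.
Cage a has product 16, so (3,3) = 4.
2 is placed in column 4, which forces (3,4) = 1.
Cage a needs product 16, which forces (4,2) = 4.
The 4 cells of cage a must have product 16, which forces (4,3) = 1.
4 is placed in row 3, which forces (3,2) = 3.
Completed grid: 1 2 3 4 / 4 1 2 3 / 2 3 4 1 / 3 4 1 2.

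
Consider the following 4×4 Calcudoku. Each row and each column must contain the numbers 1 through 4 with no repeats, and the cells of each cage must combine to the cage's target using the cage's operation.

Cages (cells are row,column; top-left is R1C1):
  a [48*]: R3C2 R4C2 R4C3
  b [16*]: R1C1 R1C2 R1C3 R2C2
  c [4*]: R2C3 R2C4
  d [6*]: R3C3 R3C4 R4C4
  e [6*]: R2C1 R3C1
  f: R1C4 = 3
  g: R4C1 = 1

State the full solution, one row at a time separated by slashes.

F is a freebie, leaving R1C4 = 3.
The 4 cells of cage b must have product 16, so R2C2 = 2.
The 3 cells of cage a must have product 48, leaving R3C2 = 4.
G is a freebie, so R4C1 = 1.
Cage a needs product 48, which forces R4C2 = 3.
Cage a needs product 48, so R4C3 = 4.
1 is placed in row 4, which forces R4C4 = 2.
The 4 cells of cage b must have product 16, so R1C1 = 4.
Column 2 already has 4, which forces R1C2 = 1.
The 4 cells of cage b must have product 16; hence R1C3 = 2.
2 is placed in row 2, which forces R2C1 = 3.
Column 3 already has 4; hence R2C3 = 1.
The two cells of cage c must have product 4, which forces R2C4 = 4.
Cage e's pair has product 6, which forces R3C1 = 2.
Cage d needs product 6; hence R3C3 = 3.
2 is placed in column 4, so R3C4 = 1.

4 1 2 3 / 3 2 1 4 / 2 4 3 1 / 1 3 4 2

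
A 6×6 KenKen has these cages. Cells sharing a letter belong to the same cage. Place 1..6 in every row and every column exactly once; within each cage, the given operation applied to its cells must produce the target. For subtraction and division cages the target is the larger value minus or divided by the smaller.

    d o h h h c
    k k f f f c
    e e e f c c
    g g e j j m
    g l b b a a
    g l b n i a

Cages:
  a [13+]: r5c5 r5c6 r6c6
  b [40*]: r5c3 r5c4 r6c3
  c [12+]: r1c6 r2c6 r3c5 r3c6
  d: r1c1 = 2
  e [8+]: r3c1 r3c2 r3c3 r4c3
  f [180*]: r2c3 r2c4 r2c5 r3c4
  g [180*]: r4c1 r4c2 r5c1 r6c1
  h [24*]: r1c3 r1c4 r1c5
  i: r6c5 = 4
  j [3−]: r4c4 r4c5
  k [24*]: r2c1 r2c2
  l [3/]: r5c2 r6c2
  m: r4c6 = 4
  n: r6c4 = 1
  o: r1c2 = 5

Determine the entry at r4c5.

6

Cage d is a single given cell, which forces r1c1 = 2.
Cage o is a single given cell, so r1c2 = 5.
Cage m is given; hence r4c6 = 4.
N is a freebie, so r6c4 = 1.
I is a freebie, which forces r6c5 = 4.
Row 1 needs a 3, and only r1c6 is open for it.
The only place for 3 in row 5 is r5c1.
Cage g has product 180; hence r4c2 = 2.
Row 4 already has 2, which forces r4c3 = 1.
Cage h has product 24, so r1c5 = 1.
The 4 cells of cage e must have sum 8, leaving r3c3 = 2.
Cage l needs two cells with quotient 3, so r5c2 = 1.
The two cells of cage l must have quotient 3, so r6c2 = 3.
Column 3 now contains 2, so r6c3 = 5.
The 4 cells of cage e must have sum 8, leaving r3c1 = 1.
1 is placed in column 2, which forces r3c2 = 4.
Row 3 already has 1, which forces r3c6 = 5.
The 4 cells of cage g must have product 180, so r4c1 = 5.
Column 3 already has 5, leaving r5c3 = 4.
Cage b has product 40, so r5c4 = 2.
2 is placed in row 5; hence r5c6 = 6.
5 is placed in row 6, which forces r6c1 = 6.
Column 6 now contains 6, leaving r6c6 = 2.
Column 3 already has 4; hence r1c3 = 6.
Cage h has product 24; hence r1c4 = 4.
6 is placed in column 1, which forces r2c1 = 4.
Column 2 already has 4, leaving r2c2 = 6.
Column 3 already has 6, so r2c3 = 3.
Column 4 now contains 4, which forces r2c4 = 5.
Row 2 already has 5, which forces r2c5 = 2.
Column 6 now contains 2, so r2c6 = 1.
Cage c has sum 12; hence r3c5 = 3.
Column 5 already has 3; hence r4c5 = 6.
Row 5 already has 6; hence r5c5 = 5.
Row 3 already has 3, so r3c4 = 6.
6 is placed in row 4, so r4c4 = 3.
Filled in: 2 5 6 4 1 3 / 4 6 3 5 2 1 / 1 4 2 6 3 5 / 5 2 1 3 6 4 / 3 1 4 2 5 6 / 6 3 5 1 4 2.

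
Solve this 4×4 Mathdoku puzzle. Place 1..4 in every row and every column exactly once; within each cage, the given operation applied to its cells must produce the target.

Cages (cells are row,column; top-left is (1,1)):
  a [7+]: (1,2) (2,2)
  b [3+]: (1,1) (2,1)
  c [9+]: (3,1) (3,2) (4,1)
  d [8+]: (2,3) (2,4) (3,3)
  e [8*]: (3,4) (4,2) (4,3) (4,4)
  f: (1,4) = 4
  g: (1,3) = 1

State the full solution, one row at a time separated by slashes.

2 3 1 4 / 1 4 2 3 / 4 2 3 1 / 3 1 4 2

Cage g is given, which forces (1,3) = 1.
F is a freebie, which forces (1,4) = 4.
Cage e has product 8, so (3,4) = 1.
Column 4 now contains 4, leaving (4,4) = 2.
Row 1 now contains 1, which forces (1,1) = 2.
4 is placed in row 1; hence (1,2) = 3.
Cage b's pair has sum 3, so (2,1) = 1.
Cage a needs two cells with sum 7, leaving (2,2) = 4.
The 3 cells of cage d must have sum 8, so (2,3) = 2.
Column 4 already has 2, which forces (2,4) = 3.
4 is placed in column 2, so (3,2) = 2.
Cage d needs sum 8, leaving (3,3) = 3.
Cage e has product 8, so (4,2) = 1.
Row 4 already has 2; hence (4,3) = 4.
Row 3 now contains 3, so (3,1) = 4.
4 is placed in row 4, leaving (4,1) = 3.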